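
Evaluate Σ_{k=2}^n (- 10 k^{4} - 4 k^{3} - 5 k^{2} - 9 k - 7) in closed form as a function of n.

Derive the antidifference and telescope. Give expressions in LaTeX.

Ratio r(k) = (10*k**4 + 44*k**3 + 77*k**2 + 71*k + 35)/(10*k**4 + 4*k**3 + 5*k**2 + 9*k + 7).
Take A(k)=1, B(k)=1, C(k)=k**4 + 2*k**3/5 + k**2/2 + 9*k/10 + 7/10.
f must satisfy (1)·f(k+1) − (1)·f(k) = k**4 + 2*k**3/5 + k**2/2 + 9*k/10 + 7/10.
d = 5 from the (0,0,4) case.
A polynomial solution: f(k) = k*(2*k**4 - 4*k**3 + 3*k**2 + 3*k + 3)/10.
Get s_k = R·t_k = k*(-2*k**4 + 4*k**3 - 3*k**2 - 3*k - 3) with R(k) = B(k−1)f(k)/C(k) = k*(2*k**4 - 4*k**3 + 3*k**2 + 3*k + 3)/(10*k**4 + 4*k**3 + 5*k**2 + 9*k + 7).
s_(k+1) − s_k = -10*k**4 - 4*k**3 - 5*k**2 - 9*k - 7 = t_k.
s_(n+1) = -2*n**5 - 6*n**4 - 7*n**3 - 8*n**2 - 12*n - 7 and s_(2) = -42, so S(n) = -2*n**5 - 6*n**4 - 7*n**3 - 8*n**2 - 12*n + 35.

S(n) = - 2 n^{5} - 6 n^{4} - 7 n^{3} - 8 n^{2} - 12 n + 35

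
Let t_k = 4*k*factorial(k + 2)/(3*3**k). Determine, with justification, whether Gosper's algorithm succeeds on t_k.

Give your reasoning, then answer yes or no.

Yes. s_k = 4*factorial(k + 2)/3**k.

t_(k+1)/t_k = (k + 1)*(k + 3)/(3*k).
A = k/3 + 1, B = 1, C = k.
Key eq: (k/3 + 1)·f(k+1) = (1)·f(k) + (k).
Degrees (1,0,1) ⇒ d ≤ 0.
Coefficient equations give f(k) = 3.
Get s_k = R·t_k = 4*factorial(k + 2)/3**k with R(k) = B(k−1)f(k)/C(k) = 3/k.
Check: Δs_k = 4*k*factorial(k + 2)/(3*3**k). ✓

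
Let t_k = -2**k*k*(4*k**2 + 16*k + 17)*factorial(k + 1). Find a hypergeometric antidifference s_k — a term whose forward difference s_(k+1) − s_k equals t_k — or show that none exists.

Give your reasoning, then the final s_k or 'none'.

s_k = -2**k*(2*k**2 + k - 4)*factorial(k + 1)

Step 1: r(k) = 2*(k + 1)*(k + 2)*(16*k + 4*(k + 1)**2 + 33)/(k*(4*k**2 + 16*k + 17)).
A = 2*k + 4, B = 1, C = k**3 + 4*k**2 + 17*k/4.
Need (2*k + 4)·f(k+1) − (1)·f(k) = k**3 + 4*k**2 + 17*k/4.
deg f ≤ 2 (via 1,0,3).
Coefficient equations give f(k) = (2*k**2 + k - 4)/4.
Get s_k = R·t_k = -2**k*(2*k**2 + k - 4)*factorial(k + 1) with R(k) = B(k−1)f(k)/C(k) = (2*k**2 + k - 4)/(k*(4*k**2 + 16*k + 17)).
s_(k+1) − s_k = -2**k*k*(4*k**2 + 16*k + 17)*factorial(k + 1) = t_k.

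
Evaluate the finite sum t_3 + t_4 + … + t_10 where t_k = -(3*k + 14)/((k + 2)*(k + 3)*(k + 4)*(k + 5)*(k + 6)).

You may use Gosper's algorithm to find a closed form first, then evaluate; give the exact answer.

Σ = -167/43680

The ratio is (k + 2)*(3*k + 17)/((k + 7)*(3*k + 14)).
Take A(k)=k + 2, B(k)=k + 7, C(k)=k + 14/3.
Need (k + 2)·f(k+1) − (k + 6)·f(k) = k + 14/3.
d = 4 from the (1,1,1) case.
Match coefficients ⇒ f(k) = k*(k + 4)*(k**2 + 10*k + 31)/90.
R(k) = B(k−1)·f(k)/C(k) = k*(k + 4)*(k + 6)*(k**2 + 10*k + 31)/(30*(3*k + 14)); s_k = R·t_k = k*(-k**2 - 10*k - 31)/(30*(k**3 + 10*k**2 + 31*k + 30)).
Check: Δs_k = (-3*k - 14)/(k**5 + 20*k**4 + 155*k**3 + 580*k**2 + 1044*k + 720). ✓
Telescoping: Σ = s_(11) − s_(3) = -1441/43680 − (-7/240) = -167/43680.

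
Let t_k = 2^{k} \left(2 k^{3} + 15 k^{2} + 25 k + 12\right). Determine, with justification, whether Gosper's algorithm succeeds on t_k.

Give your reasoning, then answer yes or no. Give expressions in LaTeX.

Step 1: r(k) = 2*(2*k**3 + 21*k**2 + 61*k + 54)/(2*k**3 + 15*k**2 + 25*k + 12).
So A=2 and B=1, with C=k**3 + 15*k**2/2 + 25*k/2 + 6.
Need (2)·f(k+1) − (1)·f(k) = k**3 + 15*k**2/2 + 25*k/2 + 6.
deg f ≤ 3 (via 0,0,3).
Match coefficients ⇒ f(k) = k*(k + 1)*(2*k + 1)/2.
Get s_k = R·t_k = 2**k*k*(2*k**2 + 3*k + 1) with R(k) = B(k−1)f(k)/C(k) = k*(2*k + 1)/(2*k**2 + 13*k + 12).
s_(k+1) − s_k = 2**k*(2*k**3 + 15*k**2 + 25*k + 12) = t_k.

Yes. s_k = 2^{k} k \left(2 k^{2} + 3 k + 1\right).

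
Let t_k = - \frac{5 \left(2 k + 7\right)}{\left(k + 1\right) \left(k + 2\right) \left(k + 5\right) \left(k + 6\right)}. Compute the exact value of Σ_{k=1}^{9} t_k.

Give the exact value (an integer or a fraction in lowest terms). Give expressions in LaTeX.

Ratio r(k) = (k + 1)*(k + 5)*(2*k + 9)/((k + 3)*(k + 7)*(2*k + 7)).
Factor: A=k + 1; B=k + 7; C=k**3 + 21*k**2/2 + 73*k/2 + 42.
Need (k + 1)·f(k+1) − (k + 6)·f(k) = k**3 + 21*k**2/2 + 73*k/2 + 42.
d = 5 from the (1,1,3) case.
A polynomial solution: f(k) = k*(k + 2)*(k + 3)*(k + 4)*(k + 6)/10.
So s_k = (B(k−1)f/C)·t_k = (k*(k + 2)*(k + 6)**2/(5*(2*k + 7)))·t_k = k*(-k - 6)/(k**2 + 6*k + 5).
Verify: 5*(-2*k - 7)/(k**4 + 14*k**3 + 65*k**2 + 112*k + 60) matches t_k.
Σ_(k=1)^(9) t_k = s_(10) − s_(1) = -32/33 − (-7/12) = -17/44.

Σ = -17/44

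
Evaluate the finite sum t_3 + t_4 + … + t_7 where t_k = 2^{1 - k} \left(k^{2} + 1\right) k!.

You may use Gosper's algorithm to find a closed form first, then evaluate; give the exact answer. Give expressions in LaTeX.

Σ = 5031

Step 1: r(k) = (k + 1)*((k + 1)**2 + 1)/(2*(k**2 + 1)).
A = k/2 + 1/2, B = 1, C = k**2 + 1.
f must satisfy (k/2 + 1/2)·f(k+1) − (1)·f(k) = k**2 + 1.
d = 1 from the (1,0,2) case.
Solving with deg f ≤ 1: f(k) = 2*k.
Then R = B(k−1)f/C = 2*k/(k**2 + 1), so s_k = R(k)·t_k = 2**(2 - k)*k*factorial(k).
s_(k+1) − s_k = 2**(1 - k)*(k**2 + 1)*factorial(k) = t_k.
Telescoping: Σ = s_(8) − s_(3) = 5040 − (9) = 5031.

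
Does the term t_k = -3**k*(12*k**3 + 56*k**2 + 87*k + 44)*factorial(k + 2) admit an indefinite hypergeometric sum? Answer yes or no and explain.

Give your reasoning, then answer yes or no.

r(k) = 3*(12*k**4 + 128*k**3 + 511*k**2 + 904*k + 597)/(12*k**3 + 56*k**2 + 87*k + 44) after simplifying.
Factor: A=3*k + 9; B=1; C=k**3 + 14*k**2/3 + 29*k/4 + 11/3.
Need (3*k + 9)·f(k+1) − (1)·f(k) = k**3 + 14*k**2/3 + 29*k/4 + 11/3.
deg f ≤ 2 (via 1,0,3).
Coefficient equations give f(k) = (4*k**2 + 1)/12.
R(k) = B(k−1)·f(k)/C(k) = (4*k**2 + 1)/(12*k**3 + 56*k**2 + 87*k + 44); s_k = R·t_k = -3**k*(4*k**2 + 1)*factorial(k + 2).
Verify: -3**k*(12*k**3 + 56*k**2 + 87*k + 44)*factorial(k + 2) matches t_k.

Yes. s_k = -3**k*(4*k**2 + 1)*factorial(k + 2).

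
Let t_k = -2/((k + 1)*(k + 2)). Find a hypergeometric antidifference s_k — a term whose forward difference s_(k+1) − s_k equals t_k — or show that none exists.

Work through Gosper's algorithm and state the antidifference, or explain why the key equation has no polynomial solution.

s_k = -2*k/(k + 1)

Compute t_(k+1)/t_k: get (k + 1)/(k + 3).
A = k + 1, B = k + 3, C = 1.
f must satisfy (k + 1)·f(k+1) − (k + 2)·f(k) = 1.
Bound: deg f ≤ 1.
Solve for f: f(k) = k (degree 1 ≤ 1).
So s_k = (B(k−1)f/C)·t_k = (k*(k + 2))·t_k = -2*k/(k + 1).
Verify: -2/(k**2 + 3*k + 2) matches t_k.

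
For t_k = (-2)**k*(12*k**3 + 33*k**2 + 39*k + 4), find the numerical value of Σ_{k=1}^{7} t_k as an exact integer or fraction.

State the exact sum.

Σ = -574472

The ratio is 2*(-12*k**3 - 69*k**2 - 141*k - 88)/(12*k**3 + 33*k**2 + 39*k + 4).
Normal form (A,B,C) = (-2, 1, k**3 + 11*k**2/4 + 13*k/4 + 1/3).
Key eq: (-2)·f(k+1) = (1)·f(k) + (k**3 + 11*k**2/4 + 13*k/4 + 1/3).
Degrees (0,0,3) ⇒ d ≤ 3.
Match coefficients ⇒ f(k) = -(4*k**3 + 3*k**2 + k - 4)/12.
Then R = B(k−1)f/C = -(4*k**3 + 3*k**2 + k - 4)/(12*k**3 + 33*k**2 + 39*k + 4), so s_k = R(k)·t_k = (-2)**k*(-4*k**3 - 3*k**2 - k + 4).
s_(k+1) − s_k = (-2)**k*(12*k**3 + 33*k**2 + 39*k + 4) = t_k.
Sum = s_(8) − s_(1); s_(8) = -574464, s_(1) = 8 ⇒ -574472.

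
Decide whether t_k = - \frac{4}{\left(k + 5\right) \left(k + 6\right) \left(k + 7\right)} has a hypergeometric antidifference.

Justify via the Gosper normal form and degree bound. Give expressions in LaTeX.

Step 1: r(k) = (k + 5)/(k + 8).
Normal form (A,B,C) = (k + 5, k + 8, 1).
f must satisfy (k + 5)·f(k+1) − (k + 7)·f(k) = 1.
Bound: deg f ≤ 2.
Solving with deg f ≤ 2: f(k) = k*(k + 11)/60.
So s_k = (B(k−1)f/C)·t_k = (k*(k + 7)*(k + 11)/60)·t_k = k*(-k - 11)/(15*(k + 5)*(k + 6)).
Verify: -4/(k**3 + 18*k**2 + 107*k + 210) matches t_k.

Yes. s_k = \frac{k \left(- k - 11\right)}{15 \left(k + 5\right) \left(k + 6\right)}.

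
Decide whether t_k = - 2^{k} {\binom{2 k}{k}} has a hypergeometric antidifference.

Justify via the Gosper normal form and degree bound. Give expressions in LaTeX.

t_(k+1)/t_k = 4*(2*k + 1)/(k + 1).
Gosper form: A/B · C(k+1)/C(k) with A=8*k + 4, B=k + 1, C=1.
Set up (8*k + 4)·f(k+1) − (k)·f(k) − (1) = 0.
Degrees (1,1,0) ⇒ d ≤ -1.
deg f ≤ -1 is impossible — no certificate.

No — key equation has no polynomial f.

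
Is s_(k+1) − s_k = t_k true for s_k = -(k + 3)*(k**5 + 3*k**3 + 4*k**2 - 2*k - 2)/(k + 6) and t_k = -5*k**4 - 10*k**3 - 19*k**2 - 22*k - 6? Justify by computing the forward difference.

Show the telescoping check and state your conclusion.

s_(k+1) = -(k + 4)*(-2*k + (k + 1)**5 + 3*(k + 1)**3 + 4*(k + 1)**2 - 4)/(k + 7)
s_(k+1) − s_k = (-5*k**6 - 63*k**5 - 239*k**4 - 461*k**3 - 694*k**2 - 582*k - 138)/(k**2 + 13*k + 42)
(s_(k+1) − s_k) − t_k = 6*(2*k**5 + 20*k**4 + 38*k**3 + 66*k**2 + 70*k + 19)/(k**2 + 13*k + 42)

Invalid: residual 6*(2*k**5 + 20*k**4 + 38*k**3 + 66*k**2 + 70*k + 19)/(k**2 + 13*k + 42) ≠ 0.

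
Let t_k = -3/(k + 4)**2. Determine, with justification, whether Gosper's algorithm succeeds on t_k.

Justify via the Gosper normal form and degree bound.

Compute t_(k+1)/t_k: get (k + 4)**2/(k + 5)**2.
Take A(k)=k**2 + 8*k + 16, B(k)=k**2 + 10*k + 25, C(k)=1.
Need (k**2 + 8*k + 16)·f(k+1) − (k**2 + 8*k + 16)·f(k) = 1.
Bound: deg f ≤ 0.
Put f(k) = c0: A·f(k+1) − B(k−1)·f(k) − C = -1; need -1 = 0 — inconsistent ⇒ no f, not summable.

No — the linear system for f has no solution.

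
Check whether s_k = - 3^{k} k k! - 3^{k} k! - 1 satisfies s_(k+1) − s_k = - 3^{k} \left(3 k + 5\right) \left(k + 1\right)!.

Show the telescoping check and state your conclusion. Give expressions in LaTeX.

s_(k+1) = -3*3**k*k**2*factorial(k) - 9*3**k*k*factorial(k) - 6*3**k*factorial(k) - 1
s_(k+1) − s_k = -3**k*(3*k + 5)*factorial(k + 1)
(s_(k+1) − s_k) − t_k = 0

valid (s_(k+1) − s_k reduces to t_k)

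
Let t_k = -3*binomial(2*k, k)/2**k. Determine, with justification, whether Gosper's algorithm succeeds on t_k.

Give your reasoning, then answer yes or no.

Ratio r(k) = (2*k + 1)/(k + 1).
Normal form (A,B,C) = (2*k + 1, k + 1, 1).
Solve (2*k + 1)·f(k+1) − (k)·f(k) = 1.
From deg A=1, deg B=1, deg C=0: d=-1.
Bound -1 < 0, so the key equation has no polynomial solution.

No — negative degree bound, so no certificate f.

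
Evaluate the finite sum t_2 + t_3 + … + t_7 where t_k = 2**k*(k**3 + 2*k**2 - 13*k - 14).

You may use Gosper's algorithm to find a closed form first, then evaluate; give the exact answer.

Σ = 58944

t_(k+1)/t_k = 2*(k**3 + 5*k**2 - 6*k - 24)/(k**3 + 2*k**2 - 13*k - 14).
Gosper form: A/B · C(k+1)/C(k) with A=2, B=1, C=k**3 + 2*k**2 - 13*k - 14.
Solve (2)·f(k+1) − (1)·f(k) = k**3 + 2*k**2 - 13*k - 14.
From deg A=0, deg B=0, deg C=3: d=3.
Solving with deg f ≤ 3: f(k) = k**3 - 4*k**2 - 3*k - 2.
So s_k = (B(k−1)f/C)·t_k = ((k**3 - 4*k**2 - 3*k - 2)/((k + 1)*(k**2 + k - 14)))·t_k = 2**k*(k**3 - 4*k**2 - 3*k - 2).
s_(k+1) − s_k = 2**k*(k**3 + 2*k**2 - 13*k - 14) = t_k.
Σ_(k=2)^(7) t_k = s_(8) − s_(2) = 58880 − (-64) = 58944.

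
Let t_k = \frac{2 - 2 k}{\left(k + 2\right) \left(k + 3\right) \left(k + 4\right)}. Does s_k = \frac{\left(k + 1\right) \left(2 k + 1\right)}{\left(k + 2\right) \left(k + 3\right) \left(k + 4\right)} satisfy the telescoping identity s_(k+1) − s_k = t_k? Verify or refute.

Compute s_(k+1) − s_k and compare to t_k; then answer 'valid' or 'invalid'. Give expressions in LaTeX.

Invalid: residual \frac{3 \left(4 k - 1\right)}{k^{4} + 14 k^{3} + 71 k^{2} + 154 k + 120} ≠ 0.

s_(k+1) = (k + 2)*(2*k + 3)/((k + 3)*(k + 4)*(k + 5))
s_(k+1) − s_k = (-2*k**2 + 4*k + 7)/(k**4 + 14*k**3 + 71*k**2 + 154*k + 120)
(s_(k+1) − s_k) − t_k = 3*(4*k - 1)/(k**4 + 14*k**3 + 71*k**2 + 154*k + 120)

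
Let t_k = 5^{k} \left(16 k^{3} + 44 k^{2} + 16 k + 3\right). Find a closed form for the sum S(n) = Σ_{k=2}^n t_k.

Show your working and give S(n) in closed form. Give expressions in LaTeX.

Compute t_(k+1)/t_k: get 5*(16*k**3 + 92*k**2 + 152*k + 79)/(16*k**3 + 44*k**2 + 16*k + 3).
So A=5 and B=1, with C=k**3 + 11*k**2/4 + k + 3/16.
f must satisfy (5)·f(k+1) − (1)·f(k) = k**3 + 11*k**2/4 + k + 3/16.
deg f ≤ 3 (via 0,0,3).
Coefficient equations give f(k) = (4*k**3 - 4*k**2 - k + 2)/16.
So s_k = (B(k−1)f/C)·t_k = ((4*k**3 - 4*k**2 - k + 2)/(16*k**3 + 44*k**2 + 16*k + 3))·t_k = 5**k*(4*k**3 - 4*k**2 - k + 2).
Check: Δs_k = 5**k*(16*k**3 + 44*k**2 + 16*k + 3). ✓
Evaluate: s_(n+1) = 5**(n + 1)*(4*n**3 + 8*n**2 + 3*n + 1); subtract s_(2) = 400 ⇒ S(n) = 20*5**n*n**3 + 40*5**n*n**2 + 15*5**n*n + 5*5**n - 400.

S(n) = 20 \cdot 5^{n} n^{3} + 40 \cdot 5^{n} n^{2} + 15 \cdot 5^{n} n + 5 \cdot 5^{n} - 400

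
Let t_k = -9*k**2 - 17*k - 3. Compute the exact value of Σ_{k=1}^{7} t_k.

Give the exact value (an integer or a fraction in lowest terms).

Compute t_(k+1)/t_k: get (9*k**2 + 35*k + 29)/(9*k**2 + 17*k + 3).
Factor: A=1; B=1; C=k**2 + 17*k/9 + 1/3.
f must satisfy (1)·f(k+1) − (1)·f(k) = k**2 + 17*k/9 + 1/3.
From deg A=0, deg B=0, deg C=2: d=3.
Match coefficients ⇒ f(k) = k*(k + 2)*(3*k - 2)/9.
Then R = B(k−1)f/C = k*(k + 2)*(3*k - 2)/(9*k**2 + 17*k + 3), so s_k = R(k)·t_k = k*(-3*k**2 - 4*k + 4).
Verify: -9*k**2 - 17*k - 3 matches t_k.
Telescoping: Σ = s_(8) − s_(1) = -1760 − (-3) = -1757.

Σ = -1757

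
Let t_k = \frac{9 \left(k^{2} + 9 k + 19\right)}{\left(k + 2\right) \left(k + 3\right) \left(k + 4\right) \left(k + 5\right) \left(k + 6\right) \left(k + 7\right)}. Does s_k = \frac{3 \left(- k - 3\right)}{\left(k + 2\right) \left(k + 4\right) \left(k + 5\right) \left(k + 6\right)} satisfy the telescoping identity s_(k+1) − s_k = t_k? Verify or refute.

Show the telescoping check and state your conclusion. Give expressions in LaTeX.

s_(k+1) = 3*(-k - 4)/((k + 3)*(k + 5)*(k + 6)*(k + 7))
s_(k+1) − s_k = 3*(3*k**2 + 19*k + 31)/(k**6 + 27*k**5 + 295*k**4 + 1665*k**3 + 5104*k**2 + 8028*k + 5040)
(s_(k+1) − s_k) − t_k = 6*(-4*k - 13)/(k**6 + 27*k**5 + 295*k**4 + 1665*k**3 + 5104*k**2 + 8028*k + 5040)

Invalid: residual \frac{6 \left(- 4 k - 13\right)}{k^{6} + 27 k^{5} + 295 k^{4} + 1665 k^{3} + 5104 k^{2} + 8028 k + 5040} ≠ 0.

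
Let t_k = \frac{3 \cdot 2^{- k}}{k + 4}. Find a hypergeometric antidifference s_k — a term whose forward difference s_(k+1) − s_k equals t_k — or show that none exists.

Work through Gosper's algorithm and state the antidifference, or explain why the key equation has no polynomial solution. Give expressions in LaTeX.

t_(k+1)/t_k = (k + 4)/(2*(k + 5)).
Normal form (A,B,C) = (k/2 + 2, k + 5, 1).
Set up (k/2 + 2)·f(k+1) − (k + 4)·f(k) − (1) = 0.
Bound: deg f ≤ -1.
deg f ≤ -1 is impossible — no certificate.

not Gosper-summable; s_k does not exist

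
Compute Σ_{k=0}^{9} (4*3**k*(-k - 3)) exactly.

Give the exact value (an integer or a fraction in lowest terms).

Σ = -1358124

Compute t_(k+1)/t_k: get 3*(k + 4)/(k + 3).
Normal form (A,B,C) = (3, 1, k + 3).
Set up (3)·f(k+1) − (1)·f(k) − (k + 3) = 0.
From deg A=0, deg B=0, deg C=1: d=1.
A polynomial solution: f(k) = (2*k + 3)/4.
Then R = B(k−1)f/C = (2*k + 3)/(4*(k + 3)), so s_k = R(k)·t_k = 3**k*(-2*k - 3).
s_(k+1) − s_k = 4*3**k*(-k - 3) = t_k.
Sum = s_(10) − s_(0); s_(10) = -1358127, s_(0) = -3 ⇒ -1358124.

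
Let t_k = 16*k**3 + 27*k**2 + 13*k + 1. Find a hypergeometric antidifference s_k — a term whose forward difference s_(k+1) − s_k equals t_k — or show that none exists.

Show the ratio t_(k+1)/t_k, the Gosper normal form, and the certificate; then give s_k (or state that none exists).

The ratio is (16*k**3 + 75*k**2 + 115*k + 57)/(16*k**3 + 27*k**2 + 13*k + 1).
Normal form (A,B,C) = (1, 1, k**3 + 27*k**2/16 + 13*k/16 + 1/16).
Set up (1)·f(k+1) − (1)·f(k) − (k**3 + 27*k**2/16 + 13*k/16 + 1/16) = 0.
Degrees (0,0,3) ⇒ d ≤ 4.
A polynomial solution: f(k) = k*(4*k**3 + k**2 - 3*k - 1)/16.
So s_k = (B(k−1)f/C)·t_k = (k*(4*k**3 + k**2 - 3*k - 1)/(16*k**3 + 27*k**2 + 13*k + 1))·t_k = k*(4*k**3 + k**2 - 3*k - 1).
Δs = 16*k**3 + 27*k**2 + 13*k + 1, as required.

s_k = k*(4*k**3 + k**2 - 3*k - 1)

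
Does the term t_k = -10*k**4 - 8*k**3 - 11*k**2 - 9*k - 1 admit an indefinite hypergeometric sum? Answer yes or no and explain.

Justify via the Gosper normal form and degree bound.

Compute t_(k+1)/t_k: get (10*k**4 + 48*k**3 + 95*k**2 + 95*k + 39)/(10*k**4 + 8*k**3 + 11*k**2 + 9*k + 1).
Gosper form: A/B · C(k+1)/C(k) with A=1, B=1, C=k**4 + 4*k**3/5 + 11*k**2/10 + 9*k/10 + 1/10.
f must satisfy (1)·f(k+1) − (1)·f(k) = k**4 + 4*k**3/5 + 11*k**2/10 + 9*k/10 + 1/10.
Bound: deg f ≤ 5.
Solving with deg f ≤ 5: f(k) = k*(2*k**4 - 3*k**3 + 3*k**2 + k - 2)/10.
Get s_k = R·t_k = k*(-2*k**4 + 3*k**3 - 3*k**2 - k + 2) with R(k) = B(k−1)f(k)/C(k) = k*(2*k**4 - 3*k**3 + 3*k**2 + k - 2)/(10*k**4 + 8*k**3 + 11*k**2 + 9*k + 1).
Check: Δs_k = -10*k**4 - 8*k**3 - 11*k**2 - 9*k - 1. ✓

Yes. s_k = k*(-2*k**4 + 3*k**3 - 3*k**2 - k + 2).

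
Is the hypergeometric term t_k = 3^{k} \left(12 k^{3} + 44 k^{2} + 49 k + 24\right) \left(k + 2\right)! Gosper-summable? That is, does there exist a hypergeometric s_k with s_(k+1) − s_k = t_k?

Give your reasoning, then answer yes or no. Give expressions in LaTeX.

Yes. s_k = 3^{k} \left(4 k^{2} - 4 k + 3\right) \left(k + 2\right)!.

t_(k+1)/t_k = 3*(12*k**4 + 116*k**3 + 413*k**2 + 648*k + 387)/(12*k**3 + 44*k**2 + 49*k + 24).
Factor: A=3*k + 9; B=1; C=k**3 + 11*k**2/3 + 49*k/12 + 2.
Solve (3*k + 9)·f(k+1) − (1)·f(k) = k**3 + 11*k**2/3 + 49*k/12 + 2.
Bound: deg f ≤ 2.
Match coefficients ⇒ f(k) = (4*k**2 - 4*k + 3)/12.
So s_k = (B(k−1)f/C)·t_k = ((4*k**2 - 4*k + 3)/(12*k**3 + 44*k**2 + 49*k + 24))·t_k = 3**k*(4*k**2 - 4*k + 3)*factorial(k + 2).
Check: Δs_k = 3**k*(12*k**3 + 44*k**2 + 49*k + 24)*factorial(k + 2). ✓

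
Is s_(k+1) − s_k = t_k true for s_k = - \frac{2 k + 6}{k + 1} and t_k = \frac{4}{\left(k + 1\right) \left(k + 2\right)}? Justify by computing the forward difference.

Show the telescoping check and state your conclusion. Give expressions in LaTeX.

s_(k+1) = 2*(-k - 4)/(k + 2)
s_(k+1) − s_k = 4/(k**2 + 3*k + 2)
(s_(k+1) − s_k) − t_k = 0

Valid — Δs_k = t_k.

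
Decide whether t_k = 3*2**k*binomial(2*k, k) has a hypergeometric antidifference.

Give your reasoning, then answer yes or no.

Step 1: r(k) = 4*(2*k + 1)/(k + 1).
Take A(k)=8*k + 4, B(k)=k + 1, C(k)=1.
f must satisfy (8*k + 4)·f(k+1) − (k)·f(k) = 1.
From deg A=1, deg B=1, deg C=0: d=-1.
deg f ≤ -1 is impossible — no certificate.

No. Not Gosper-summable.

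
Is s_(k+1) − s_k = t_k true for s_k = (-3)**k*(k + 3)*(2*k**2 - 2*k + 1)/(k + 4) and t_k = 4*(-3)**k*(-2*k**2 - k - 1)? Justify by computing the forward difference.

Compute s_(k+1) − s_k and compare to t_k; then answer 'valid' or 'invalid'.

Invalid: residual (-3)**k*(8*k**3 + 38*k**2 + 18*k + 17)/(k**2 + 9*k + 20) ≠ 0.

s_(k+1) = 3*(-3)**k*(k + 4)*(2*k - 2*(k + 1)**2 + 1)/(k + 5)
s_(k+1) − s_k = (-3)**k*(-8*k**4 - 68*k**3 - 162*k**2 - 98*k - 63)/(k**2 + 9*k + 20)
(s_(k+1) − s_k) − t_k = (-3)**k*(8*k**3 + 38*k**2 + 18*k + 17)/(k**2 + 9*k + 20)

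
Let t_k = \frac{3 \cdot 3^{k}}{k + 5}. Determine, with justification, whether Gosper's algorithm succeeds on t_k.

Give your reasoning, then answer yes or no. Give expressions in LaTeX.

t_(k+1)/t_k = 3*(k + 5)/(k + 6).
Normal form (A,B,C) = (3*k + 15, k + 6, 1).
Solve (3*k + 15)·f(k+1) − (k + 5)·f(k) = 1.
deg f ≤ -1 (via 1,1,0).
Negative degree bound (-1): no f exists, t_k not Gosper-summable.

No. Not Gosper-summable.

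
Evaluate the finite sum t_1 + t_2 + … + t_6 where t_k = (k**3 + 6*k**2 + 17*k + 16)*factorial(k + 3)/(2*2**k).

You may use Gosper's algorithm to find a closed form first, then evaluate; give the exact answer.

t_(k+1)/t_k = (k**4 + 13*k**3 + 68*k**2 + 168*k + 160)/(2*(k**3 + 6*k**2 + 17*k + 16)).
Take A(k)=k/2 + 2, B(k)=1, C(k)=k**3 + 6*k**2 + 17*k + 16.
f must satisfy (k/2 + 2)·f(k+1) − (1)·f(k) = k**3 + 6*k**2 + 17*k + 16.
Bound: deg f ≤ 2.
Solving with deg f ≤ 2: f(k) = 2*(k**2 + 2*k + 2).
Get s_k = R·t_k = (k**2 + 2*k + 2)*factorial(k + 3)/2**k with R(k) = B(k−1)f(k)/C(k) = 2*(k**2 + 2*k + 2)/(k**3 + 6*k**2 + 17*k + 16).
Check: Δs_k = (k**3 + 6*k**2 + 17*k + 16)*factorial(k + 3)/(2*2**k). ✓
Sum = s_(7) − s_(1); s_(7) = 1842750, s_(1) = 60 ⇒ 1842690.

Σ = 1842690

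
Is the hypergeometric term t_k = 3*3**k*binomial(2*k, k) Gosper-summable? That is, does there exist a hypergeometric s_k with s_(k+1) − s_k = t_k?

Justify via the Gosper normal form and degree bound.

Compute t_(k+1)/t_k: get 6*(2*k + 1)/(k + 1).
A = 12*k + 6, B = k + 1, C = 1.
Solve (12*k + 6)·f(k+1) − (k)·f(k) = 1.
Degrees (1,1,0) ⇒ d ≤ -1.
deg f ≤ -1 is impossible — no certificate.

No; the degree bound rules out any f.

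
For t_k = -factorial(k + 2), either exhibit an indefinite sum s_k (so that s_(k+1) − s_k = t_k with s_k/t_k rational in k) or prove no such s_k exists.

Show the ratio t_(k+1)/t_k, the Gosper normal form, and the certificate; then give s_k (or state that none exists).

not Gosper-summable; s_k does not exist

Compute t_(k+1)/t_k: get k + 3.
A = k + 3, B = 1, C = 1.
Need (k + 3)·f(k+1) − (1)·f(k) = 1.
d = -1 from the (1,0,0) case.
d = -1 < 0 ⇒ no nonzero polynomial f; not summable.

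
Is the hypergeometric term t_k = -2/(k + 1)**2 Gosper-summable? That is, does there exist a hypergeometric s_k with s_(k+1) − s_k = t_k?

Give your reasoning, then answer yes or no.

No. Not Gosper-summable.

Ratio r(k) = (k + 1)**2/(k + 2)**2.
A = k**2 + 2*k + 1, B = k**2 + 4*k + 4, C = 1.
f must satisfy (k**2 + 2*k + 1)·f(k+1) − (k**2 + 2*k + 1)·f(k) = 1.
Degrees (2,2,0) ⇒ d ≤ 0.
Generic f = c0 gives residual -1; -1 = 0 cannot hold, so t_k is not Gosper-summable.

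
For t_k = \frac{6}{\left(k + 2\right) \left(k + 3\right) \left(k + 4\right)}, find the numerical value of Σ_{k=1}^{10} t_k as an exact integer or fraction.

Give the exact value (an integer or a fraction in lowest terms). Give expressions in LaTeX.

The ratio is (k + 2)/(k + 5).
Gosper form: A/B · C(k+1)/C(k) with A=k + 2, B=k + 5, C=1.
f must satisfy (k + 2)·f(k+1) − (k + 4)·f(k) = 1.
d = 2 from the (1,1,0) case.
Solving with deg f ≤ 2: f(k) = k*(k + 5)/12.
Certificate R = B(k−1)f/C = k*(k + 4)*(k + 5)/12 gives s_k = k*(k + 5)/(2*(k + 2)*(k + 3)).
s_(k+1) − s_k = 6/(k**3 + 9*k**2 + 26*k + 24) = t_k.
Sum = s_(11) − s_(1); s_(11) = 44/91, s_(1) = 1/4 ⇒ 85/364.

Σ = 85/364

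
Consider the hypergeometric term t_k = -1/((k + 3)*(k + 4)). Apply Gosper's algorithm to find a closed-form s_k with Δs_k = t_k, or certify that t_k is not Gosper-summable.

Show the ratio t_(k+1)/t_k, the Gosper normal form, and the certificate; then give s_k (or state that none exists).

The ratio is (k + 3)/(k + 5).
So A=k + 3 and B=k + 5, with C=1.
Need (k + 3)·f(k+1) − (k + 4)·f(k) = 1.
Degrees (1,1,0) ⇒ d ≤ 1.
Solving with deg f ≤ 1: f(k) = k/3.
Certificate R = B(k−1)f/C = k*(k + 4)/3 gives s_k = -k/(3*k + 9).
Verify: -1/(k**2 + 7*k + 12) matches t_k.

s_k = -k/(3*k + 9)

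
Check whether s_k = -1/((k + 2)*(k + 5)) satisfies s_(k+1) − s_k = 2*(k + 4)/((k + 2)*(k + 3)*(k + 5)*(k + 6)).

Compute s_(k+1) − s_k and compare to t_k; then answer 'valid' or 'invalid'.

Valid: the claim telescopes to t_k.

s_(k+1) = -1/((k + 3)*(k + 6))
s_(k+1) − s_k = 2*(k + 4)/(k**4 + 16*k**3 + 91*k**2 + 216*k + 180)
(s_(k+1) − s_k) − t_k = 0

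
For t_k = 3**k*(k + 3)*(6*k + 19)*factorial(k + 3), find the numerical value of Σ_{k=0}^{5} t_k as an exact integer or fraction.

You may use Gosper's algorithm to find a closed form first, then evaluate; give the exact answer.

Σ = 3968092782

Ratio r(k) = (k + 4)**2*(18*k + 75)/((k + 3)*(6*k + 19)).
A = 3*k + 12, B = 1, C = k**2 + 37*k/6 + 19/2.
f must satisfy (3*k + 12)·f(k+1) − (1)·f(k) = k**2 + 37*k/6 + 19/2.
Bound: deg f ≤ 1.
Match coefficients ⇒ f(k) = (2*k + 3)/6.
Then R = B(k−1)f/C = (2*k + 3)/((k + 3)*(6*k + 19)), so s_k = R(k)·t_k = 3**k*(2*k + 3)*factorial(k + 3).
Verify: 3**k*(k + 3)*(6*k + 19)*factorial(k + 3) matches t_k.
Sum = s_(6) − s_(0); s_(6) = 3968092800, s_(0) = 18 ⇒ 3968092782.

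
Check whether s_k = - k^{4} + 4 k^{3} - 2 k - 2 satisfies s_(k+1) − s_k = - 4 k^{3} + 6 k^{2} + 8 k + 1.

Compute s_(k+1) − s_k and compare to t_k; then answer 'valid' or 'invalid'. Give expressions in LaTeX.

s_(k+1) = -k**4 + 6*k**2 + 6*k - 1
s_(k+1) − s_k = -4*k**3 + 6*k**2 + 8*k + 1
(s_(k+1) − s_k) − t_k = 0

Valid — Δs_k = t_k.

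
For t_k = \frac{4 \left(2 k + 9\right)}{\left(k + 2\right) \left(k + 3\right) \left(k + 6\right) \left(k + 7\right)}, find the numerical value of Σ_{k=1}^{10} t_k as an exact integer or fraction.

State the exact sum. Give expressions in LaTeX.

Σ = 800/4641

The ratio is (k + 2)*(k + 6)*(2*k + 11)/((k + 4)*(k + 8)*(2*k + 9)).
Factor: A=k + 2; B=k + 8; C=k**3 + 27*k**2/2 + 121*k/2 + 90.
Key eq: (k + 2)·f(k+1) = (k + 7)·f(k) + (k**3 + 27*k**2/2 + 121*k/2 + 90).
d = 5 from the (1,1,3) case.
Coefficient equations give f(k) = k*(k + 3)*(k + 4)*(k + 5)*(k + 8)/24.
Then R = B(k−1)f/C = k*(k + 3)*(k + 7)*(k + 8)/(12*(2*k + 9)), so s_k = R(k)·t_k = k*(k + 8)/(3*(k**2 + 8*k + 12)).
Check: Δs_k = 4*(2*k + 9)/(k**4 + 18*k**3 + 113*k**2 + 288*k + 252). ✓
Sum = s_(11) − s_(1); s_(11) = 209/663, s_(1) = 1/7 ⇒ 800/4641.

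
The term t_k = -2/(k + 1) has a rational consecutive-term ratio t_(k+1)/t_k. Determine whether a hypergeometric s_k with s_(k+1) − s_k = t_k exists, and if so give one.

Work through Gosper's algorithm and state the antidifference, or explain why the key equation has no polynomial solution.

t_(k+1)/t_k = (k + 1)/(k + 2).
Take A(k)=k + 1, B(k)=k + 2, C(k)=1.
Need (k + 1)·f(k+1) − (k + 1)·f(k) = 1.
Bound: deg f ≤ 0.
Write f(k) = c0. Then LHS − RHS = -1, requiring -1 = 0: contradictory. No certificate.

not Gosper-summable; s_k does not exist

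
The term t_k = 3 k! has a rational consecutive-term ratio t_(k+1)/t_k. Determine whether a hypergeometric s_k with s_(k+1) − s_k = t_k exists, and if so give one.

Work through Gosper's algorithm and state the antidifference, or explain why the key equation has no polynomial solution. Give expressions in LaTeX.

none (Gosper's algorithm certifies no s_k)

r(k) = k + 1 after simplifying.
Take A(k)=k + 1, B(k)=1, C(k)=1.
f must satisfy (k + 1)·f(k+1) − (1)·f(k) = 1.
deg f ≤ -1 (via 1,0,0).
Negative degree bound (-1): no f exists, t_k not Gosper-summable.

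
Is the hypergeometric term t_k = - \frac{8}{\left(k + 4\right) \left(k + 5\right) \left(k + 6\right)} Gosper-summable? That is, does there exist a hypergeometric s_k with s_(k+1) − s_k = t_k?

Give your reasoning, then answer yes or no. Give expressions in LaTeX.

Step 1: r(k) = (k + 4)/(k + 7).
A = k + 4, B = k + 7, C = 1.
f must satisfy (k + 4)·f(k+1) − (k + 6)·f(k) = 1.
deg f ≤ 2 (via 1,1,0).
Match coefficients ⇒ f(k) = k*(k + 9)/40.
So s_k = (B(k−1)f/C)·t_k = (k*(k + 6)*(k + 9)/40)·t_k = k*(-k - 9)/(5*(k + 4)*(k + 5)).
s_(k+1) − s_k = -8/(k**3 + 15*k**2 + 74*k + 120) = t_k.

Yes. s_k = \frac{k \left(- k - 9\right)}{5 \left(k + 4\right) \left(k + 5\right)}.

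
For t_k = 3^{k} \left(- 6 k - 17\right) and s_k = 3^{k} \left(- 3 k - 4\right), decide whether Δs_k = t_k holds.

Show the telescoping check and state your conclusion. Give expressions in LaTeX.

s_(k+1) = 3**(k + 1)*(-3*k - 7)
s_(k+1) − s_k = 3**k*(-6*k - 17)
(s_(k+1) − s_k) − t_k = 0

valid; difference matches t_k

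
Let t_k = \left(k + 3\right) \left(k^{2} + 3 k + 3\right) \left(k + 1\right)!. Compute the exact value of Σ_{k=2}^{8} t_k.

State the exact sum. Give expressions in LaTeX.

The ratio is (k + 2)*(k + 4)*(3*k + (k + 1)**2 + 6)/((k + 3)*(k**2 + 3*k + 3)).
Take A(k)=k + 2, B(k)=1, C(k)=k**3 + 6*k**2 + 12*k + 9.
Need (k + 2)·f(k+1) − (1)·f(k) = k**3 + 6*k**2 + 12*k + 9.
Degrees (1,0,3) ⇒ d ≤ 2.
A polynomial solution: f(k) = k**2 + 3*k + 1.
Certificate R = B(k−1)f/C = (k**2 + 3*k + 1)/((k + 3)*(k**2 + 3*k + 3)) gives s_k = (k**2 + 3*k + 1)*factorial(k + 1).
Check: Δs_k = (k + 3)*(k**2 + 3*k + 3)*factorial(k + 1). ✓
Sum = s_(9) − s_(2); s_(9) = 395539200, s_(2) = 66 ⇒ 395539134.

Σ = 395539134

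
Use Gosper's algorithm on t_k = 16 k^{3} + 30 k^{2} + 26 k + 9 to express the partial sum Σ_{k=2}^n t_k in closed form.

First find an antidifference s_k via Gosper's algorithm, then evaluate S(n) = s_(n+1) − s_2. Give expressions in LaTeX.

The ratio is (16*k**3 + 78*k**2 + 134*k + 81)/(16*k**3 + 30*k**2 + 26*k + 9).
Normal form (A,B,C) = (1, 1, k**3 + 15*k**2/8 + 13*k/8 + 9/16).
Key eq: (1)·f(k+1) = (1)·f(k) + (k**3 + 15*k**2/8 + 13*k/8 + 9/16).
Bound: deg f ≤ 4.
Solve for f: f(k) = k*(2*k + 1)*(2*k**2 + 1)/16 (degree 4 ≤ 4).
Then R = B(k−1)f/C = k*(2*k + 1)*(2*k**2 + 1)/(16*k**3 + 30*k**2 + 26*k + 9), so s_k = R(k)·t_k = k*(4*k**3 + 2*k**2 + 2*k + 1).
Δs = 16*k**3 + 30*k**2 + 26*k + 9, as required.
s_(n+1) = 4*n**4 + 18*n**3 + 32*n**2 + 27*n + 9 and s_(2) = 90, so S(n) = 4*n**4 + 18*n**3 + 32*n**2 + 27*n - 81.

S(n) = 4 n^{4} + 18 n^{3} + 32 n^{2} + 27 n - 81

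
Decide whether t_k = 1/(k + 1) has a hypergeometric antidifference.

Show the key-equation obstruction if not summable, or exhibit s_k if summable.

Step 1: r(k) = (k + 1)/(k + 2).
Gosper form: A/B · C(k+1)/C(k) with A=k + 1, B=k + 2, C=1.
Solve (k + 1)·f(k+1) − (k + 1)·f(k) = 1.
Degrees (1,1,0) ⇒ d ≤ 0.
f = c0 ⇒ A·f(k+1) − B(k−1)·f(k) − C = -1. The system {-1 = 0} is inconsistent; no antidifference.

No. Not Gosper-summable.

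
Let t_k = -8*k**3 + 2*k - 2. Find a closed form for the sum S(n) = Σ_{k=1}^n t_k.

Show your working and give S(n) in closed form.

Ratio r(k) = (-k + 4*(k + 1)**3)/(4*k**3 - k + 1).
A = 1, B = 1, C = k**3 - k/4 + 1/4.
Set up (1)·f(k+1) − (1)·f(k) − (k**3 - k/4 + 1/4) = 0.
deg f ≤ 4 (via 0,0,3).
Coefficient equations give f(k) = k*(2*k**3 - 4*k**2 + k + 3)/8.
R(k) = B(k−1)·f(k)/C(k) = k*(2*k**3 - 4*k**2 + k + 3)/(2*(4*k**3 - k + 1)); s_k = R·t_k = k*(-2*k**3 + 4*k**2 - k - 3).
s_(k+1) − s_k = -8*k**3 + 2*k - 2 = t_k.
Σ_(k=1)^n t_k = s_(n+1) − s_(1) = (-2*n**4 - 4*n**3 - n**2 - n - 2) − (-2), i.e. n*(-2*n**3 - 4*n**2 - n - 1).

S(n) = n*(-2*n**3 - 4*n**2 - n - 1)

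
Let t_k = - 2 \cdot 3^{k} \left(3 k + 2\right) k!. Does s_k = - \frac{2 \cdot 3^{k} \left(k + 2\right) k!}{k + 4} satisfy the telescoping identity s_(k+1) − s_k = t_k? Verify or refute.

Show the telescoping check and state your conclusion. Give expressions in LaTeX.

Invalid: residual \frac{4 \cdot 3^{k} \left(3 k^{2} + 14 k + 7\right) k!}{\left(k + 4\right) \left(k + 5\right)} ≠ 0.

s_(k+1) = -6*3**k*(k + 3)*factorial(k + 1)/(k + 5)
s_(k+1) − s_k = -2*3**k*(3*k**3 + 23*k**2 + 50*k + 26)*factorial(k)/((k + 4)*(k + 5))
(s_(k+1) − s_k) − t_k = 4*3**k*(3*k**2 + 14*k + 7)*factorial(k)/((k + 4)*(k + 5))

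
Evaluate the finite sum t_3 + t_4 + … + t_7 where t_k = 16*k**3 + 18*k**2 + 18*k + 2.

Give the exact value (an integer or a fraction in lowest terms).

Σ = 15290

The ratio is (8*k**3 + 33*k**2 + 51*k + 27)/(8*k**3 + 9*k**2 + 9*k + 1).
So A=1 and B=1, with C=k**3 + 9*k**2/8 + 9*k/8 + 1/8.
f must satisfy (1)·f(k+1) − (1)·f(k) = k**3 + 9*k**2/8 + 9*k/8 + 1/8.
From deg A=0, deg B=0, deg C=3: d=4.
Solve for f: f(k) = k*(2*k**3 - k**2 + 2*k - 2)/8 (degree 4 ≤ 4).
R(k) = B(k−1)·f(k)/C(k) = k*(2*k**3 - k**2 + 2*k - 2)/((8*k + 1)*(k**2 + k + 1)); s_k = R·t_k = 2*k*(2*k**3 - k**2 + 2*k - 2).
Verify: 16*k**3 + 18*k**2 + 18*k + 2 matches t_k.
Telescoping: Σ = s_(8) − s_(3) = 15584 − (294) = 15290.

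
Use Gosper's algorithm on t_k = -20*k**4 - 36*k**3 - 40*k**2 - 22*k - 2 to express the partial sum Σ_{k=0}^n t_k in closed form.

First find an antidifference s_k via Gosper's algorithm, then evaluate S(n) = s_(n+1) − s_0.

The ratio is (10*k**4 + 58*k**3 + 134*k**2 + 145*k + 60)/(10*k**4 + 18*k**3 + 20*k**2 + 11*k + 1).
A = 1, B = 1, C = k**4 + 9*k**3/5 + 2*k**2 + 11*k/10 + 1/10.
Set up (1)·f(k+1) − (1)·f(k) − (k**4 + 9*k**3/5 + 2*k**2 + 11*k/10 + 1/10) = 0.
Bound: deg f ≤ 5.
A polynomial solution: f(k) = k*(4*k**4 - k**3 + 2*k**2 - 3)/20.
Then R = B(k−1)f/C = k*(4*k**4 - k**3 + 2*k**2 - 3)/(2*(10*k**4 + 18*k**3 + 20*k**2 + 11*k + 1)), so s_k = R(k)·t_k = k*(-4*k**4 + k**3 - 2*k**2 + 3).
Verify: -20*k**4 - 36*k**3 - 40*k**2 - 22*k - 2 matches t_k.
Evaluate: s_(n+1) = -4*n**5 - 19*n**4 - 38*n**3 - 40*n**2 - 19*n - 2; subtract s_(0) = 0 ⇒ S(n) = -4*n**5 - 19*n**4 - 38*n**3 - 40*n**2 - 19*n - 2.

S(n) = -4*n**5 - 19*n**4 - 38*n**3 - 40*n**2 - 19*n - 2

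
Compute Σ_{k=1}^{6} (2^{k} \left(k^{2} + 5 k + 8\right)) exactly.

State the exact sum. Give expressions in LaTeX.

t_(k+1)/t_k = 2*(k**2 + 7*k + 14)/(k**2 + 5*k + 8).
A = 2, B = 1, C = k**2 + 5*k + 8.
f must satisfy (2)·f(k+1) − (1)·f(k) = k**2 + 5*k + 8.
Degrees (0,0,2) ⇒ d ≤ 2.
Solve for f: f(k) = k**2 + k + 4 (degree 2 ≤ 2).
R(k) = B(k−1)·f(k)/C(k) = (k**2 + k + 4)/(k**2 + 5*k + 8); s_k = R·t_k = 2**k*(k**2 + k + 4).
Δs = 2**k*(k**2 + 5*k + 8), as required.
Evaluate s at k=7 and k=1: 7680 and 12; difference 7668.

Σ = 7668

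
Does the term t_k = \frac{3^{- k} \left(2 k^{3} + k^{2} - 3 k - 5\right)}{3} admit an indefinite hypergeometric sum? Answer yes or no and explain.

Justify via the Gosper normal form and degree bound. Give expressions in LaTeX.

Step 1: r(k) = (2*k**3 + 7*k**2 + 5*k - 5)/(3*(2*k**3 + k**2 - 3*k - 5)).
So A=1/3 and B=1, with C=k**3 + k**2/2 - 3*k/2 - 5/2.
Key eq: (1/3)·f(k+1) = (1)·f(k) + (k**3 + k**2/2 - 3*k/2 - 5/2).
deg f ≤ 3 (via 0,0,3).
A polynomial solution: f(k) = -3*k*(k**2 + 2*k + 2)/2.
Certificate R = B(k−1)f/C = -3*k*(k**2 + 2*k + 2)/(2*k**3 + k**2 - 3*k - 5) gives s_k = k*(-k**2 - 2*k - 2)/3**k.
s_(k+1) − s_k = (2*k**3 + k**2 - 3*k - 5)/(3*3**k) = t_k.

Yes. s_k = 3^{- k} k \left(- k^{2} - 2 k - 2\right).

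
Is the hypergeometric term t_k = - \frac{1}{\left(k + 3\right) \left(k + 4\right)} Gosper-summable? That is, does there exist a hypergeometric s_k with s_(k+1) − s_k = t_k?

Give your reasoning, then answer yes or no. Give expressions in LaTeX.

Yes. s_k = - \frac{k}{3 k + 9}.

The ratio is (k + 3)/(k + 5).
Gosper form: A/B · C(k+1)/C(k) with A=k + 3, B=k + 5, C=1.
Need (k + 3)·f(k+1) − (k + 4)·f(k) = 1.
deg f ≤ 1 (via 1,1,0).
Coefficient equations give f(k) = k/3.
Certificate R = B(k−1)f/C = k*(k + 4)/3 gives s_k = -k/(3*k + 9).
s_(k+1) − s_k = -1/(k**2 + 7*k + 12) = t_k.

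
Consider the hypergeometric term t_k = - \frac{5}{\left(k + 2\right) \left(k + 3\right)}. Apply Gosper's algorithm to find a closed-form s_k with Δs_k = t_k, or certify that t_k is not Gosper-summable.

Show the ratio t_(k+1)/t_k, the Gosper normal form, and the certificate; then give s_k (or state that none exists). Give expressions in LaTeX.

Compute t_(k+1)/t_k: get (k + 2)/(k + 4).
So A=k + 2 and B=k + 4, with C=1.
Need (k + 2)·f(k+1) − (k + 3)·f(k) = 1.
d = 1 from the (1,1,0) case.
A polynomial solution: f(k) = k/2.
R(k) = B(k−1)·f(k)/C(k) = k*(k + 3)/2; s_k = R·t_k = -5*k/(2*k + 4).
Check: Δs_k = -5/(k**2 + 5*k + 6). ✓

s_k = - \frac{5 k}{2 k + 4}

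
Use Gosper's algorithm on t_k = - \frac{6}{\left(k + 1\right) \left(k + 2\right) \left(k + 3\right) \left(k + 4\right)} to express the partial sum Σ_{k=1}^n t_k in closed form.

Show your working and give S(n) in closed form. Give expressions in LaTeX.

Step 1: r(k) = (k + 1)/(k + 5).
So A=k + 1 and B=k + 5, with C=1.
Key eq: (k + 1)·f(k+1) = (k + 4)·f(k) + (1).
Bound: deg f ≤ 3.
Coefficient equations give f(k) = k*(k**2 + 6*k + 11)/18.
Certificate R = B(k−1)f/C = k*(k + 4)*(k**2 + 6*k + 11)/18 gives s_k = k*(-k**2 - 6*k - 11)/(3*(k + 1)*(k + 2)*(k + 3)).
Verify: -6/(k**4 + 10*k**3 + 35*k**2 + 50*k + 24) matches t_k.
Telescope: S(n) = s_(n+1) − s_(1) = (-n**3 - 9*n**2 - 26*n - 18)/(3*(n**3 + 9*n**2 + 26*n + 24)) − (-1/4) = n*(-n**2 - 9*n - 26)/(12*(n**3 + 9*n**2 + 26*n + 24)).

S(n) = \frac{n \left(- n^{2} - 9 n - 26\right)}{12 \left(n^{3} + 9 n^{2} + 26 n + 24\right)}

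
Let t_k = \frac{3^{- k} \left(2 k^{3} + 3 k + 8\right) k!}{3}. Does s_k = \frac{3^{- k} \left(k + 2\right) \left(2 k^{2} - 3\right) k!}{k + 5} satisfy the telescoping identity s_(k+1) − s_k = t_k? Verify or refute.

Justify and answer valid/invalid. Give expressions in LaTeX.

Invalid: residual - \frac{3^{- k} \left(2 k^{4} + 10 k^{3} - 3 k^{2} + 23 k + 49\right) k!}{\left(k + 5\right) \left(k + 6\right)} ≠ 0.

s_(k+1) = (k + 3)*(2*k**2 + 4*k - 1)*factorial(k + 1)/(3*3**k*(k + 6))
s_(k+1) − s_k = (2*k**5 + 16*k**4 + 33*k**3 + 50*k**2 + 109*k + 93)*factorial(k)/(3*3**k*(k + 5)*(k + 6))
(s_(k+1) − s_k) − t_k = -(2*k**4 + 10*k**3 - 3*k**2 + 23*k + 49)*factorial(k)/(3**k*(k + 5)*(k + 6))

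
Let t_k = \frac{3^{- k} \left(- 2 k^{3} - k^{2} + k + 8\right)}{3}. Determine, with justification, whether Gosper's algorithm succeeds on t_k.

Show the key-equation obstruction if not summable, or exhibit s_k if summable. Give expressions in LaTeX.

Yes. s_k = 3^{- k} \left(k^{3} + 2 k^{2} + 3 k - 1\right).

t_(k+1)/t_k = (-k + 2*(k + 1)**3 + (k + 1)**2 - 9)/(3*(2*k**3 + k**2 - k - 8)).
Gosper form: A/B · C(k+1)/C(k) with A=1/3, B=1, C=k**3 + k**2/2 - k/2 - 4.
f must satisfy (1/3)·f(k+1) − (1)·f(k) = k**3 + k**2/2 - k/2 - 4.
From deg A=0, deg B=0, deg C=3: d=3.
Solve for f: f(k) = -3*(k**3 + 2*k**2 + 3*k - 1)/2 (degree 3 ≤ 3).
Certificate R = B(k−1)f/C = -3*(k**3 + 2*k**2 + 3*k - 1)/(2*k**3 + k**2 - k - 8) gives s_k = (k**3 + 2*k**2 + 3*k - 1)/3**k.
Δs = (-2*k**3 - k**2 + k + 8)/(3*3**k), as required.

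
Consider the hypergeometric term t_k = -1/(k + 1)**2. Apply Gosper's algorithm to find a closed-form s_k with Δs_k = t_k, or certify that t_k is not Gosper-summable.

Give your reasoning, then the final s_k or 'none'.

r(k) = (k + 1)**2/(k + 2)**2 after simplifying.
Normal form (A,B,C) = (k**2 + 2*k + 1, k**2 + 4*k + 4, 1).
Need (k**2 + 2*k + 1)·f(k+1) − (k**2 + 2*k + 1)·f(k) = 1.
d = 0 from the (2,2,0) case.
Generic f = c0 gives residual -1; -1 = 0 cannot hold, so t_k is not Gosper-summable.

no hypergeometric antidifference exists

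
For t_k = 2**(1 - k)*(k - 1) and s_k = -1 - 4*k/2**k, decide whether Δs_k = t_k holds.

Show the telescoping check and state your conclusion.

Valid: the claim telescopes to t_k.

s_(k+1) = -1 - 2*(k + 1)/2**k
s_(k+1) − s_k = 2**(1 - k)*(k - 1)
(s_(k+1) − s_k) − t_k = 0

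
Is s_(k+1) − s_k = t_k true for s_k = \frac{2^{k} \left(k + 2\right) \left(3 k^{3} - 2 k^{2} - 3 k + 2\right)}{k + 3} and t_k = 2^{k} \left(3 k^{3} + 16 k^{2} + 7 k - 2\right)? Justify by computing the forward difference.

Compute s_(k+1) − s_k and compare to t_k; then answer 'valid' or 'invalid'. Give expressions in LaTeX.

s_(k+1) = 2**(k + 1)*k*(3*k**3 + 16*k**2 + 23*k + 6)/(k + 4)
s_(k+1) − s_k = 2**k*(3*k**5 + 34*k**4 + 133*k**3 + 182*k**2 + 48*k - 16)/(k**2 + 7*k + 12)
(s_(k+1) − s_k) − t_k = 2**k*(-3*k**4 - 22*k**3 - 57*k**2 - 22*k + 8)/(k**2 + 7*k + 12)

Invalid: residual \frac{2^{k} \left(- 3 k^{4} - 22 k^{3} - 57 k^{2} - 22 k + 8\right)}{k^{2} + 7 k + 12} ≠ 0.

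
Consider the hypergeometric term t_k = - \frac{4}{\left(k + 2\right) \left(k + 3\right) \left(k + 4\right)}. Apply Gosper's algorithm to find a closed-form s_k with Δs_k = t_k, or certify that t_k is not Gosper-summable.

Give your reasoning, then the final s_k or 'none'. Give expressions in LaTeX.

Ratio r(k) = (k + 2)/(k + 5).
Factor: A=k + 2; B=k + 5; C=1.
Need (k + 2)·f(k+1) − (k + 4)·f(k) = 1.
deg f ≤ 2 (via 1,1,0).
Solve for f: f(k) = k*(k + 5)/12 (degree 2 ≤ 2).
Certificate R = B(k−1)f/C = k*(k + 4)*(k + 5)/12 gives s_k = k*(-k - 5)/(3*(k + 2)*(k + 3)).
Δs = -4/(k**3 + 9*k**2 + 26*k + 24), as required.

s_k = \frac{k \left(- k - 5\right)}{3 \left(k + 2\right) \left(k + 3\right)}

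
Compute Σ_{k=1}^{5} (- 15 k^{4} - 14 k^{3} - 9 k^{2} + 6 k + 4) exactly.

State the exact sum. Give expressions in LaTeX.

Step 1: r(k) = (15*k**4 + 74*k**3 + 141*k**2 + 114*k + 28)/(15*k**4 + 14*k**3 + 9*k**2 - 6*k - 4).
Gosper form: A/B · C(k+1)/C(k) with A=1, B=1, C=k**4 + 14*k**3/15 + 3*k**2/5 - 2*k/5 - 4/15.
Solve (1)·f(k+1) − (1)·f(k) = k**4 + 14*k**3/15 + 3*k**2/5 - 2*k/5 - 4/15.
Bound: deg f ≤ 5.
A polynomial solution: f(k) = k**2*(3*k**3 - 4*k**2 + k - 4)/15.
Certificate R = B(k−1)f/C = k**2*(3*k**3 - 4*k**2 + k - 4)/(15*k**4 + 14*k**3 + 9*k**2 - 6*k - 4) gives s_k = k**2*(-3*k**3 + 4*k**2 - k + 4).
Check: Δs_k = -15*k**4 - 14*k**3 - 9*k**2 + 6*k + 4. ✓
Sum = s_(6) − s_(1); s_(6) = -18216, s_(1) = 4 ⇒ -18220.

Σ = -18220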